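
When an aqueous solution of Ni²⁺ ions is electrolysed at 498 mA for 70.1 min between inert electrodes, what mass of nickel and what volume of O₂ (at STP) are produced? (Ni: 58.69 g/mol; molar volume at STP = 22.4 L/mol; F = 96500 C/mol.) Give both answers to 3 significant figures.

0.637 g Ni; 0.122 L O₂

Q = 0.498 × 4206 = 2095 C; n(e⁻) = 2095 / 96500 = 0.02171 mol
Cathode: Ni²⁺ + 2e⁻ → Ni → n(Ni) = 0.02171/2 = 0.01086 mol → 0.637 g
Anode: 2H₂O → O₂ + 4H⁺ + 4e⁻ → n(O₂) = 0.02171/4 = 0.005428 mol → 0.122 L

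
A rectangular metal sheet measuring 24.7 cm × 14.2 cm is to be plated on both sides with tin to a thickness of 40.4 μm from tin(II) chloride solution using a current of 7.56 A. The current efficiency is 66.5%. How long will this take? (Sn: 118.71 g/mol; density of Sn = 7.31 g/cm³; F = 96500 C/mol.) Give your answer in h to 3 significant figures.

1.86 h

Plated area = 2 × 24.7 × 14.2 = 701.5 cm²
Volume = 701.5 × 40.4×10⁻⁴ cm = 2.834 cm³
m(Sn) = 2.834 × 7.31 = 20.72 g
n(Sn) = 20.72 / 118.71 = 0.1745 mol; n(e⁻) = 2 × 0.1745 = 0.3490 mol
Q = 0.3490 × 96500 / 0.665 = 50640 C
t = 50640 / 7.56 = 6698 s = 1.86 h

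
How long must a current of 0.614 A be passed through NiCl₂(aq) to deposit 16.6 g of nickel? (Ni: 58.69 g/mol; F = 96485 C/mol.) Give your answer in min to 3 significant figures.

n(Ni) = 16.6 / 58.69 = 0.2828 mol
Ni²⁺ + 2e⁻ → Ni, so n(e⁻) = 2 × 0.2828 = 0.5656 mol
Q = 0.5656 × 96485 = 54570 C
t = Q / I = 54570 / 0.614 = 88880 s = 1480 min

1480 min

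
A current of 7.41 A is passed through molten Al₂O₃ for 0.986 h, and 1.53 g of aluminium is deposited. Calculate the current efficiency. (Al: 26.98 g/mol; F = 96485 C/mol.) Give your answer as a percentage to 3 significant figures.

62.4%

Q = 7.41 × 3549.6 = 26300 C
n(e⁻) = 26300 / 96485 = 0.2726 mol
Al³⁺ + 3e⁻ → Al, so theoretical n(Al) = 0.09087 mol → 2.452 g
Efficiency = 1.53 / 2.452 = 0.6240 = 62.4%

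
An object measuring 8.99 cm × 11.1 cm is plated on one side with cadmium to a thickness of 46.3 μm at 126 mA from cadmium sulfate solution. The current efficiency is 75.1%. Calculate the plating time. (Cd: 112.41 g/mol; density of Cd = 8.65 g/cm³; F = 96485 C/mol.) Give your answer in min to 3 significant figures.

Plated area = 8.99 × 11.1 = 99.79 cm²
Volume = 99.79 × 46.3×10⁻⁴ cm = 0.4620 cm³
m(Cd) = 0.4620 × 8.65 = 3.996 g
n(Cd) = 3.996 / 112.41 = 0.03555 mol; n(e⁻) = 2 × 0.03555 = 0.07110 mol
Q = 0.07110 × 96485 / 0.751 = 9135 C
t = 9135 / 0.126 = 72500 s = 1210 min

1210 min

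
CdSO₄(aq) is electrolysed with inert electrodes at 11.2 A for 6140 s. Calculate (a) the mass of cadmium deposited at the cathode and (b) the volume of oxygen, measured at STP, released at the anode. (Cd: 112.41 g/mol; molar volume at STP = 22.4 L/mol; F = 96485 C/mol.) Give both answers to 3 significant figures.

40.1 g Cd; 3.99 L O₂

Q = 11.2 × 6140 = 68770 C; n(e⁻) = 68770 / 96485 = 0.7128 mol
Cathode: Cd²⁺ + 2e⁻ → Cd → n(Cd) = 0.7128/2 = 0.3564 mol → 40.1 g
Anode: 2H₂O → O₂ + 4H⁺ + 4e⁻ → n(O₂) = 0.7128/4 = 0.1782 mol → 3.99 L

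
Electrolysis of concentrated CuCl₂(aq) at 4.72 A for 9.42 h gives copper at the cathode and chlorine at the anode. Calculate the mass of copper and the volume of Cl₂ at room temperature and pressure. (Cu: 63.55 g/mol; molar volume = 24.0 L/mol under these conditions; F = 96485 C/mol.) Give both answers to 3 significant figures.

52.7 g Cu; 19.9 L Cl₂

Q = 4.72 × 33912 = 1.601×10^5 C; n(e⁻) = 1.601×10^5 / 96485 = 1.659 mol
Cathode: Cu²⁺ + 2e⁻ → Cu → n(Cu) = 1.659/2 = 0.8295 mol → 52.7 g
Anode: 2Cl⁻ → Cl₂ + 2e⁻ → n(Cl₂) = 1.659/2 = 0.8295 mol → 19.9 L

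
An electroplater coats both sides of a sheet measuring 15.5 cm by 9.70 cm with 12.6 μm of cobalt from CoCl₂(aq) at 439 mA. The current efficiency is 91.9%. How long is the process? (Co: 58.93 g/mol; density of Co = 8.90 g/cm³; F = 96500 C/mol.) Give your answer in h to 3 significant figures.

Plated area = 2 × 15.5 × 9.70 = 300.7 cm²
Volume = 300.7 × 12.6×10⁻⁴ cm = 0.3789 cm³
m(Co) = 0.3789 × 8.90 = 3.372 g
n(Co) = 3.372 / 58.93 = 0.05722 mol; n(e⁻) = 2 × 0.05722 = 0.1144 mol
Q = 0.1144 × 96500 / 0.919 = 12010 C
t = 12010 / 0.439 = 27360 s = 7.60 h

7.60 h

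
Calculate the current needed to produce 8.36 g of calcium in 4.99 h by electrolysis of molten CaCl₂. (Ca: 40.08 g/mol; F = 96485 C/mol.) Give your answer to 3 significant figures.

2.24 A

n(Ca) = 8.36 / 40.08 = 0.2086 mol
Ca²⁺ + 2e⁻ → Ca, so n(e⁻) = 2 × 0.2086 = 0.4172 mol
Q = 0.4172 × 96485 = 40250 C
I = Q / t = 40250 / 17964 s = 2.24 A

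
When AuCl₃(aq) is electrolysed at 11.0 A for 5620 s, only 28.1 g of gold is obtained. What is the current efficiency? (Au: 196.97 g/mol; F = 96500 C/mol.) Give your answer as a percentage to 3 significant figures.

Q = 11.0 × 5620 = 61820 C
n(e⁻) = 61820 / 96500 = 0.6406 mol
Au³⁺ + 3e⁻ → Au, so theoretical n(Au) = 0.2135 mol → 42.05 g
Efficiency = 28.1 / 42.05 = 0.6683 = 66.8%

66.8%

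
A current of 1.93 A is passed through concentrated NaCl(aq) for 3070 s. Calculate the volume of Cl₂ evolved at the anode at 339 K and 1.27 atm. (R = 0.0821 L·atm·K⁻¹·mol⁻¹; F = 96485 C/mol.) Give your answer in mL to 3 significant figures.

Q = 1.93 A × 3070 s = 5925 C
n(e⁻) = 5925 / 96485 = 0.06141 mol
2Cl⁻ → Cl₂ + 2e⁻, so n(Cl₂) = 0.06141 / 2 = 0.03071 mol
V = nRT/P = 0.03071 × 0.0821 × 339 / 1.27 = 0.6730 L
= 673 mL

673 mL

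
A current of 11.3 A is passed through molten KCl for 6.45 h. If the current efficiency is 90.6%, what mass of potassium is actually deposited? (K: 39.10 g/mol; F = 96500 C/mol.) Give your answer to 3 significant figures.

Q = 11.3 × 23220 = 2.624×10^5 C
n(e⁻) = 2.624×10^5 / 96500 = 2.719 mol
K⁺ + e⁻ → K, so theoretical m(K) = 2.719 × 39.10 = 106.3 g
Actual mass = 90.6% × 106.3 = 96.3 g

96.3 g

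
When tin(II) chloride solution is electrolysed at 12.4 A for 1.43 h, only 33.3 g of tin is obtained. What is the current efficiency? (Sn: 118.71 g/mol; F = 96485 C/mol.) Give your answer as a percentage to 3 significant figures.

Q = 12.4 × 5148 = 63840 C
n(e⁻) = 63840 / 96485 = 0.6617 mol
Sn²⁺ + 2e⁻ → Sn, so theoretical n(Sn) = 0.3309 mol → 39.28 g
Efficiency = 33.3 / 39.28 = 0.8478 = 84.8%

84.8%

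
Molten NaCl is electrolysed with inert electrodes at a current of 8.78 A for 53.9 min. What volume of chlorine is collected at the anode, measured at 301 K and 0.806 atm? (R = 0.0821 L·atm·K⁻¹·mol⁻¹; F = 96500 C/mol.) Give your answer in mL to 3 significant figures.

Q = 8.78 A × 3234 s = 28390 C
n(e⁻) = 28390 / 96500 = 0.2942 mol
2Cl⁻ → Cl₂ + 2e⁻, so n(Cl₂) = 0.2942 / 2 = 0.1471 mol
V = nRT/P = 0.1471 × 0.0821 × 301 / 0.806 = 4.510 L
= 4510 mL

4510 mL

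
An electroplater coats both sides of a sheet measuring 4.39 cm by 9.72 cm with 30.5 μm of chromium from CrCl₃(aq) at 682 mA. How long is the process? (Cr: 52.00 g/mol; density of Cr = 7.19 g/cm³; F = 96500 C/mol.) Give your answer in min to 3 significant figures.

255 min

Plated area = 2 × 4.39 × 9.72 = 85.34 cm²
Volume = 85.34 × 30.5×10⁻⁴ cm = 0.2603 cm³
m(Cr) = 0.2603 × 7.19 = 1.872 g
n(Cr) = 1.872 / 52.00 = 0.03600 mol; n(e⁻) = 3 × 0.03600 = 0.1080 mol
Q = 0.1080 × 96500 = 10420 C
t = 10420 / 0.682 = 15280 s = 255 min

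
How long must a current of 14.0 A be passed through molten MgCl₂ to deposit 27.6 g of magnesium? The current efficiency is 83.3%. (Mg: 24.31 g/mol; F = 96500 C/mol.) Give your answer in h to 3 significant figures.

5.22 h

n(Mg) = 27.6 / 24.31 = 1.135 mol
Mg²⁺ + 2e⁻ → Mg, so n(e⁻) = 2 × 1.135 = 2.270 mol
Q = 2.270 × 96500 / 0.833 = 2.630×10^5 C
t = Q / I = 2.630×10^5 / 14.0 = 18790 s = 5.22 h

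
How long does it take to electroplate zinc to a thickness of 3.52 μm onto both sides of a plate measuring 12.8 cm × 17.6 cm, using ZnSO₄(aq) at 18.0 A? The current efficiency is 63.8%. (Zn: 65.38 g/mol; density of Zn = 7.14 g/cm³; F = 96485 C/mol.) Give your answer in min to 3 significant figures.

4.85 min

Plated area = 2 × 12.8 × 17.6 = 450.6 cm²
Volume = 450.6 × 3.52×10⁻⁴ cm = 0.1586 cm³
m(Zn) = 0.1586 × 7.14 = 1.132 g
n(Zn) = 1.132 / 65.38 = 0.01731 mol; n(e⁻) = 2 × 0.01731 = 0.03462 mol
Q = 0.03462 × 96485 / 0.638 = 5236 C
t = 5236 / 18.0 = 290.9 s = 4.85 min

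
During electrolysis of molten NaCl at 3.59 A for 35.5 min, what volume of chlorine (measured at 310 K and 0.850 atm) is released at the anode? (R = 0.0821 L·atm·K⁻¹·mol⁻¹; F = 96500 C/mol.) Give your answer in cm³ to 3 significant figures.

Charge passed = 3.59 × 2130 = 7647 C
n(e⁻) = Q/F = 7647/96500 = 0.07924 mol
2Cl⁻ → Cl₂ + 2e⁻, so n(Cl₂) = 0.07924 / 2 = 0.03962 mol
V = nRT/P = 0.03962 × 0.0821 × 310 / 0.850 = 1.186 L
= 1190 cm³

1190 cm³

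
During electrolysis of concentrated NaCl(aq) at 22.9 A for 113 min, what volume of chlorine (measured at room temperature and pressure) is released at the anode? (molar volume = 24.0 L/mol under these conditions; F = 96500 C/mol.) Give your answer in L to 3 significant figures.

Charge passed = 22.9 × 6780 = 1.553×10^5 C
Moles of electrons = 1.553×10^5 / 96500 = 1.609 mol
2Cl⁻ → Cl₂ + 2e⁻, so n(Cl₂) = 1.609 / 2 = 0.8045 mol
V = 0.8045 × 24.0 = 19.31 L

19.3 L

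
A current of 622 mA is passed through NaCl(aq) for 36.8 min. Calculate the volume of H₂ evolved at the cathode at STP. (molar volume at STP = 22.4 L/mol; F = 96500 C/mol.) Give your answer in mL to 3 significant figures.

159 mL

Q = 0.622 A × 2208 s = 1373 C
Moles of electrons = 1373 / 96500 = 0.01423 mol
2H⁺ + 2e⁻ → H₂, so n(H₂) = 0.01423 / 2 = 0.007115 mol
V = 0.007115 × 22.4 = 0.1594 L
= 159 mL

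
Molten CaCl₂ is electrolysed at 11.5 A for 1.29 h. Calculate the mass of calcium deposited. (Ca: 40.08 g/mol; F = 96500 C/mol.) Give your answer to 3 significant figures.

11.1 g

Q = It = 11.5 × 4644 = 53410 C
Moles of electrons = 53410 / 96500 = 0.5535 mol
Ca²⁺ + 2e⁻ → Ca, so n(Ca) = 0.5535 / 2 = 0.2768 mol
m = 0.2768 × 40.08 = 11.1 g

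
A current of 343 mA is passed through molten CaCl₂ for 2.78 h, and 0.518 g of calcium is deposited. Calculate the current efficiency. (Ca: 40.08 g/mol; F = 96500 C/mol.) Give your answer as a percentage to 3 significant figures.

72.7%

Q = 0.343 × 10008 = 3433 C
n(e⁻) = 3433 / 96500 = 0.03558 mol
Ca²⁺ + 2e⁻ → Ca, so theoretical n(Ca) = 0.01779 mol → 0.7130 g
Efficiency = 0.518 / 0.7130 = 0.7265 = 72.7%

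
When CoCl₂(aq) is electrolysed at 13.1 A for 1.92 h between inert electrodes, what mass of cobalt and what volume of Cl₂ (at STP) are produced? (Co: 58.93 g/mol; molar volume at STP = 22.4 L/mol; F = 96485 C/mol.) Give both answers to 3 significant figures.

Q = 13.1 × 6912 = 90550 C; n(e⁻) = 90550 / 96485 = 0.9385 mol
Cathode: Co²⁺ + 2e⁻ → Co → n(Co) = 0.9385/2 = 0.4693 mol → 27.7 g
Anode: 2Cl⁻ → Cl₂ + 2e⁻ → n(Cl₂) = 0.9385/2 = 0.4693 mol → 10.5 L

27.7 g Co; 10.5 L Cl₂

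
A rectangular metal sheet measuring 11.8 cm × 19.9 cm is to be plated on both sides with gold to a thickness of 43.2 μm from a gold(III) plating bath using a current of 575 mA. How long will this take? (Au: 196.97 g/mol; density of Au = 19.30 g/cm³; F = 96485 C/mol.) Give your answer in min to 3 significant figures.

Plated area = 2 × 11.8 × 19.9 = 469.6 cm²
Volume = 469.6 × 43.2×10⁻⁴ cm = 2.029 cm³
m(Au) = 2.029 × 19.30 = 39.16 g
n(Au) = 39.16 / 196.97 = 0.1988 mol; n(e⁻) = 3 × 0.1988 = 0.5964 mol
Q = 0.5964 × 96485 = 57540 C
t = 57540 / 0.575 = 1.001×10^5 s = 1670 min

1670 min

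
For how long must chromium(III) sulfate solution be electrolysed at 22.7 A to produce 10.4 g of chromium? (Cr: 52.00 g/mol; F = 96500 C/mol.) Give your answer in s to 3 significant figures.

n(Cr) = 10.4 / 52.00 = 0.2000 mol
Cr³⁺ + 3e⁻ → Cr, so n(e⁻) = 3 × 0.2000 = 0.6000 mol
Q = 0.6000 × 96500 = 57900 C
t = Q / I = 57900 / 22.7 = 2551 s

2550 s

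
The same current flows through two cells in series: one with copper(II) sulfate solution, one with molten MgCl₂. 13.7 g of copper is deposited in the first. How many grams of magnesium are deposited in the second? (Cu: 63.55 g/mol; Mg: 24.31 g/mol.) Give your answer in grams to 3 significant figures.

5.24 g

n(Cu) = 13.7 / 63.55 = 0.2156 mol
Cu²⁺ + 2e⁻ → Cu, so n(e⁻) = 2 × 0.2156 = 0.4312 mol
Since the cells are in series, n(e⁻) in the Mg cell is also 0.4312 mol.
Mg²⁺ + 2e⁻ → Mg, so n(Mg) = 0.4312 / 2 = 0.2156 mol
m(Mg) = 0.2156 × 24.31 = 5.24 g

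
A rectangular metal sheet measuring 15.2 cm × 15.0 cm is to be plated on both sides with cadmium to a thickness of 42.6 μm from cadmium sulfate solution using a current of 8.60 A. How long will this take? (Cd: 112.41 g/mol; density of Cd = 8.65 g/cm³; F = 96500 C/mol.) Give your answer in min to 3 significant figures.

Plated area = 2 × 15.2 × 15.0 = 456.0 cm²
Volume = 456.0 × 42.6×10⁻⁴ cm = 1.943 cm³
m(Cd) = 1.943 × 8.65 = 16.81 g
n(Cd) = 16.81 / 112.41 = 0.1495 mol; n(e⁻) = 2 × 0.1495 = 0.2990 mol
Q = 0.2990 × 96500 = 28850 C
t = 28850 / 8.60 = 3355 s = 55.9 min

55.9 min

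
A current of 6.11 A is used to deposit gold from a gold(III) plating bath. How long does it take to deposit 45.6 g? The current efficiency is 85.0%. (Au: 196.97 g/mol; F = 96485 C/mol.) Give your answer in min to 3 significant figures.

215 min

n(Au) = 45.6 / 196.97 = 0.2315 mol
Au³⁺ + 3e⁻ → Au, so n(e⁻) = 3 × 0.2315 = 0.6945 mol
Q = 0.6945 × 96485 / 0.850 = 78830 C
t = Q / I = 78830 / 6.11 = 12900 s = 215 min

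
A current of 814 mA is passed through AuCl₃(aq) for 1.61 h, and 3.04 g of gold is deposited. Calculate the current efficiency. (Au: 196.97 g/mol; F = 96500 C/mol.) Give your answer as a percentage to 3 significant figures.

Q = 0.814 × 5796 = 4718 C
n(e⁻) = 4718 / 96500 = 0.04889 mol
Au³⁺ + 3e⁻ → Au, so theoretical n(Au) = 0.01630 mol → 3.211 g
Efficiency = 3.04 / 3.211 = 0.9467 = 94.7%

94.7%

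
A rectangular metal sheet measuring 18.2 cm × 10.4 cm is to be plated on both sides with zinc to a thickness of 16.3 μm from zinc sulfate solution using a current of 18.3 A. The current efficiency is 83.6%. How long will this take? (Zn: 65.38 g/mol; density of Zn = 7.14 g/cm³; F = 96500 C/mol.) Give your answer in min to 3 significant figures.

14.2 min

Plated area = 2 × 18.2 × 10.4 = 378.6 cm²
Volume = 378.6 × 16.3×10⁻⁴ cm = 0.6171 cm³
m(Zn) = 0.6171 × 7.14 = 4.406 g
n(Zn) = 4.406 / 65.38 = 0.06739 mol; n(e⁻) = 2 × 0.06739 = 0.1348 mol
Q = 0.1348 × 96500 / 0.836 = 15560 C
t = 15560 / 18.3 = 850.3 s = 14.2 min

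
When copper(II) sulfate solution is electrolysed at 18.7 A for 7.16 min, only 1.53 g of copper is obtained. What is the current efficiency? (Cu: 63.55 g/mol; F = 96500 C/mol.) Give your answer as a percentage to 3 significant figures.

Q = 18.7 × 429.6 = 8034 C
n(e⁻) = 8034 / 96500 = 0.08325 mol
Cu²⁺ + 2e⁻ → Cu, so theoretical n(Cu) = 0.04163 mol → 2.646 g
Efficiency = 1.53 / 2.646 = 0.5782 = 57.8%

57.8%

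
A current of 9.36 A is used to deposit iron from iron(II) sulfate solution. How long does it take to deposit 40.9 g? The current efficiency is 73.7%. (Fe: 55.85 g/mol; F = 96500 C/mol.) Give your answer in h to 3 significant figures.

n(Fe) = 40.9 / 55.85 = 0.7323 mol
Fe²⁺ + 2e⁻ → Fe, so n(e⁻) = 2 × 0.7323 = 1.465 mol
Q = 1.465 × 96500 / 0.737 = 1.918×10^5 C
t = Q / I = 1.918×10^5 / 9.36 = 20490 s = 5.69 h

5.69 h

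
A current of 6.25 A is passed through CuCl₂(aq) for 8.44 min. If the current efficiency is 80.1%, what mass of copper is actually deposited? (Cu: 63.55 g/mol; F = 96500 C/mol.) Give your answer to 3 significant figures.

Q = 6.25 × 506.4 = 3165 C
n(e⁻) = 3165 / 96500 = 0.03280 mol
Cu²⁺ + 2e⁻ → Cu, so theoretical m(Cu) = 0.01640 × 63.55 = 1.042 g
Actual mass = 80.1% × 1.042 = 0.835 g

0.835 g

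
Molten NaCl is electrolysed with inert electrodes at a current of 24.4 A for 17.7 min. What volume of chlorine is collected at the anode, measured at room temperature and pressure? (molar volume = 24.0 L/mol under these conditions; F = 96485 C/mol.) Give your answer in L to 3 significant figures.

Charge passed = 24.4 × 1062 = 25910 C
Moles of electrons = 25910 / 96485 = 0.2685 mol
2Cl⁻ → Cl₂ + 2e⁻, so n(Cl₂) = 0.2685 / 2 = 0.1343 mol
V = 0.1343 × 24.0 = 3.223 L

3.22 L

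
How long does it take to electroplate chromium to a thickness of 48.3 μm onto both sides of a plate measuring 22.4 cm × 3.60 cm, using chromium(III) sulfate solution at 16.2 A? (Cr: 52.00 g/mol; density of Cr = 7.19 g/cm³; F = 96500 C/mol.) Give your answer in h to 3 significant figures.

0.535 h

Plated area = 2 × 22.4 × 3.60 = 161.3 cm²
Volume = 161.3 × 48.3×10⁻⁴ cm = 0.7791 cm³
m(Cr) = 0.7791 × 7.19 = 5.602 g
n(Cr) = 5.602 / 52.00 = 0.1077 mol; n(e⁻) = 3 × 0.1077 = 0.3231 mol
Q = 0.3231 × 96500 = 31180 C
t = 31180 / 16.2 = 1925 s = 0.535 h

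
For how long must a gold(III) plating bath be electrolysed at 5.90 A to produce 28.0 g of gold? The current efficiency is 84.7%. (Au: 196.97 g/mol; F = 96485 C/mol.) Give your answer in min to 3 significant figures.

n(Au) = 28.0 / 196.97 = 0.1422 mol
Au³⁺ + 3e⁻ → Au, so n(e⁻) = 3 × 0.1422 = 0.4266 mol
Q = 0.4266 × 96485 / 0.847 = 48600 C
t = Q / I = 48600 / 5.90 = 8237 s = 137 min

137 min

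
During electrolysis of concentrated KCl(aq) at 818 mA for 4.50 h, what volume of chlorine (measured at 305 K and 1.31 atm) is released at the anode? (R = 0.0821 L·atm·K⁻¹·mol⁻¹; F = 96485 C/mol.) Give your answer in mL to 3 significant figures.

1310 mL

Q = It = 0.818 × 16200 = 13250 C
n(e⁻) = 13250 / 96485 = 0.1373 mol
2Cl⁻ → Cl₂ + 2e⁻, so n(Cl₂) = 0.1373 / 2 = 0.06865 mol
V = nRT/P = 0.06865 × 0.0821 × 305 / 1.31 = 1.312 L
= 1310 mL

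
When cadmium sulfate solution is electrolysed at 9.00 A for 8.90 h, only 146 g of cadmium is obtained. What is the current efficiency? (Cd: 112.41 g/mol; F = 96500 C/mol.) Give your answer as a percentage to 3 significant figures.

Q = 9.00 × 32040 = 2.884×10^5 C
n(e⁻) = 2.884×10^5 / 96500 = 2.989 mol
Cd²⁺ + 2e⁻ → Cd, so theoretical n(Cd) = 1.495 mol → 168.1 g
Efficiency = 146 / 168.1 = 0.8685 = 86.9%

86.9%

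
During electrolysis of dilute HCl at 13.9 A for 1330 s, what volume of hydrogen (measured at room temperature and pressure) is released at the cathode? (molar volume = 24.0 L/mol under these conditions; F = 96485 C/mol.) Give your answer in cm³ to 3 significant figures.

Q = It = 13.9 × 1330 = 18490 C
n(e⁻) = Q/F = 18490/96485 = 0.1916 mol
2H⁺ + 2e⁻ → H₂, so n(H₂) = 0.1916 / 2 = 0.09580 mol
V = 0.09580 × 24.0 = 2.299 L
= 2300 cm³

2300 cm³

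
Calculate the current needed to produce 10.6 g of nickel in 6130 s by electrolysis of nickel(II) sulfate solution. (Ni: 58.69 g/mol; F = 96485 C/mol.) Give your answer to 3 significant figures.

5.69 A

n(Ni) = 10.6 / 58.69 = 0.1806 mol
Ni²⁺ + 2e⁻ → Ni, so n(e⁻) = 2 × 0.1806 = 0.3612 mol
Q = 0.3612 × 96485 = 34850 C
I = Q / t = 34850 / 6130 s = 5.69 A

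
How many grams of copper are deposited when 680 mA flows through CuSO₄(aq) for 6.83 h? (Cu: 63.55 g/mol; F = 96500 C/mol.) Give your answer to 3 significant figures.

Charge passed = 0.680 × 24588 = 16720 C
n(e⁻) = Q/F = 16720/96500 = 0.1733 mol
Cu²⁺ + 2e⁻ → Cu, so n(Cu) = 0.1733 / 2 = 0.08665 mol
m = 0.08665 × 63.55 = 5.51 g

5.51 g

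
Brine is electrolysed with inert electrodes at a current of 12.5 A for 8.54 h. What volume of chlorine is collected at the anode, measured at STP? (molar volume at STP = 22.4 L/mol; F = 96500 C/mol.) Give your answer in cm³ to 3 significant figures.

Q = It = 12.5 × 30744 = 3.843×10^5 C
n(e⁻) = Q/F = 3.843×10^5/96500 = 3.982 mol
2Cl⁻ → Cl₂ + 2e⁻, so n(Cl₂) = 3.982 / 2 = 1.991 mol
V = 1.991 × 22.4 = 44.60 L
= 44600 cm³

44600 cm³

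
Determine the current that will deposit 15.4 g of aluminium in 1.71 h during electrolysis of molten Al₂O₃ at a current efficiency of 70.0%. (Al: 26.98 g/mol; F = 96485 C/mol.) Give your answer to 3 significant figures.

n(Al) = 15.4 / 26.98 = 0.5708 mol
Al³⁺ + 3e⁻ → Al, so n(e⁻) = 3 × 0.5708 = 1.712 mol
Q = 1.712 × 96485 / 0.700 = 2.360×10^5 C
I = Q / t = 2.360×10^5 / 6156 s = 38.3 A

38.3 A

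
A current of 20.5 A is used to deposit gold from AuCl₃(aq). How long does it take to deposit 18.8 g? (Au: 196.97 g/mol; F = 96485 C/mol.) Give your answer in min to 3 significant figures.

n(Au) = 18.8 / 196.97 = 0.09545 mol
Au³⁺ + 3e⁻ → Au, so n(e⁻) = 3 × 0.09545 = 0.2864 mol
Q = 0.2864 × 96485 = 27630 C
t = Q / I = 27630 / 20.5 = 1348 s = 22.5 min

22.5 min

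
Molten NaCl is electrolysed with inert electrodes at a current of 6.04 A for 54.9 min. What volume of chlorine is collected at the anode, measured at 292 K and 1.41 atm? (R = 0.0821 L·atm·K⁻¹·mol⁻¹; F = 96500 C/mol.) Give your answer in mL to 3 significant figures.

Q = It = 6.04 × 3294 = 19900 C
n(e⁻) = 19900 / 96500 = 0.2062 mol
2Cl⁻ → Cl₂ + 2e⁻, so n(Cl₂) = 0.2062 / 2 = 0.1031 mol
V = nRT/P = 0.1031 × 0.0821 × 292 / 1.41 = 1.753 L
= 1750 mL

1750 mL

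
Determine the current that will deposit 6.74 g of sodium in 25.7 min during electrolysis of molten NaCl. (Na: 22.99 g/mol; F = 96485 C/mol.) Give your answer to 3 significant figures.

18.3 A

n(Na) = 6.74 / 22.99 = 0.2932 mol
Na⁺ + e⁻ → Na, so n(e⁻) = 0.2932 mol
Q = 0.2932 × 96485 = 28290 C
I = Q / t = 28290 / 1542 s = 18.3 A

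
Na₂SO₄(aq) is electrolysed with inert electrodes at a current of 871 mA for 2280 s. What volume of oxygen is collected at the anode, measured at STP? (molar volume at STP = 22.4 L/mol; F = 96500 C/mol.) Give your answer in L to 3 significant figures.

Q = 0.871 A × 2280 s = 1986 C
n(e⁻) = Q/F = 1986/96500 = 0.02058 mol
2H₂O → O₂ + 4H⁺ + 4e⁻, so n(O₂) = 0.02058 / 4 = 0.005145 mol
V = 0.005145 × 22.4 = 0.1152 L

0.115 L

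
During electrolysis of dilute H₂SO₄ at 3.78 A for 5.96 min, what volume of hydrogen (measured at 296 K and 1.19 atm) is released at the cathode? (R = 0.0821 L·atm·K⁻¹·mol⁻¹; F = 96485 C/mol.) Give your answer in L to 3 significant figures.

Q = 3.78 A × 357.6 s = 1352 C
n(e⁻) = 1352 / 96485 = 0.01401 mol
2H⁺ + 2e⁻ → H₂, so n(H₂) = 0.01401 / 2 = 0.007005 mol
V = nRT/P = 0.007005 × 0.0821 × 296 / 1.19 = 0.1431 L

0.143 L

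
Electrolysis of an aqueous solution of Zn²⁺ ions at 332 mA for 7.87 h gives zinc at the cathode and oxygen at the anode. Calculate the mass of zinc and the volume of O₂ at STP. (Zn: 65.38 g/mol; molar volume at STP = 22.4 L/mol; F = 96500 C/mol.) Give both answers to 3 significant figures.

Q = 0.332 × 28332 = 9406 C; n(e⁻) = 9406 / 96500 = 0.09747 mol
Cathode: Zn²⁺ + 2e⁻ → Zn → n(Zn) = 0.09747/2 = 0.04874 mol → 3.19 g
Anode: 2H₂O → O₂ + 4H⁺ + 4e⁻ → n(O₂) = 0.09747/4 = 0.02437 mol → 0.546 L

3.19 g Zn; 0.546 L O₂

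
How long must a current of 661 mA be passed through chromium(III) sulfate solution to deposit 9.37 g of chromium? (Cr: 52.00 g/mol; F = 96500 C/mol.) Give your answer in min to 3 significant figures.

1320 min

n(Cr) = 9.37 / 52.00 = 0.1802 mol
Cr³⁺ + 3e⁻ → Cr, so n(e⁻) = 3 × 0.1802 = 0.5406 mol
Q = 0.5406 × 96500 = 52170 C
t = Q / I = 52170 / 0.661 = 78930 s = 1320 min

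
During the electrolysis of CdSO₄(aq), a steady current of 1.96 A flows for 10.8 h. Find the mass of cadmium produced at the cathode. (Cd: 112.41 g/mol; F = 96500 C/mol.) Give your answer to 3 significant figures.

Charge passed = 1.96 × 38880 = 76200 C
n(e⁻) = 76200 / 96500 = 0.7896 mol
Cd²⁺ + 2e⁻ → Cd, so n(Cd) = 0.7896 / 2 = 0.3948 mol
m = 0.3948 × 112.41 = 44.4 g

44.4 g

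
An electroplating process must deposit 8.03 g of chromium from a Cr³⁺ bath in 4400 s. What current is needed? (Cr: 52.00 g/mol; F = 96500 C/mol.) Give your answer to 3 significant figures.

10.2 A

n(Cr) = 8.03 / 52.00 = 0.1544 mol
Cr³⁺ + 3e⁻ → Cr, so n(e⁻) = 3 × 0.1544 = 0.4632 mol
Q = 0.4632 × 96500 = 44700 C
I = Q / t = 44700 / 4400 s = 10.2 A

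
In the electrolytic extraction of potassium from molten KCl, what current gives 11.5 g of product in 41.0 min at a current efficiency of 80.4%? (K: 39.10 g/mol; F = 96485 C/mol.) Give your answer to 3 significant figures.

n(K) = 11.5 / 39.10 = 0.2941 mol
K⁺ + e⁻ → K, so n(e⁻) = 0.2941 mol
Q = 0.2941 × 96485 / 0.804 = 35290 C
I = Q / t = 35290 / 2460 s = 14.3 A

14.3 A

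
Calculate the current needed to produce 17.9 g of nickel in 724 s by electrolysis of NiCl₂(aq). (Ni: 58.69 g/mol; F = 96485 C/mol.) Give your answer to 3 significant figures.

81.3 A

n(Ni) = 17.9 / 58.69 = 0.3050 mol
Ni²⁺ + 2e⁻ → Ni, so n(e⁻) = 2 × 0.3050 = 0.6100 mol
Q = 0.6100 × 96485 = 58860 C
I = Q / t = 58860 / 724 s = 81.3 A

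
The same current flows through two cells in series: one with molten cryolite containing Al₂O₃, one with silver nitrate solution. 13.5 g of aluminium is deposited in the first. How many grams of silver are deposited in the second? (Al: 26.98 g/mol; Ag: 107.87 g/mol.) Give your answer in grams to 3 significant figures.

n(Al) = 13.5 / 26.98 = 0.5004 mol
Al³⁺ + 3e⁻ → Al, so n(e⁻) = 3 × 0.5004 = 1.501 mol
In series, the same 1.501 mol of electrons flows through the second cell.
Ag⁺ + e⁻ → Ag, so n(Ag) = 1.501 mol
m(Ag) = 1.501 × 107.87 = 162 g

162 g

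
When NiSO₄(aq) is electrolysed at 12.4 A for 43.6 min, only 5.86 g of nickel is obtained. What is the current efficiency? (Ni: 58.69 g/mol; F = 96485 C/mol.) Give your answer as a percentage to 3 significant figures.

59.4%

Q = 12.4 × 2616 = 32440 C
n(e⁻) = 32440 / 96485 = 0.3362 mol
Ni²⁺ + 2e⁻ → Ni, so theoretical n(Ni) = 0.1681 mol → 9.866 g
Efficiency = 5.86 / 9.866 = 0.5940 = 59.4%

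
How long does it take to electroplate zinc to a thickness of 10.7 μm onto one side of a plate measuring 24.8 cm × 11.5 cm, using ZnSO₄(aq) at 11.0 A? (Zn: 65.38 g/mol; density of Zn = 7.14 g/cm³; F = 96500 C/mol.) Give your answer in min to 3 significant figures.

Plated area = 24.8 × 11.5 = 285.2 cm²
Volume = 285.2 × 10.7×10⁻⁴ cm = 0.3052 cm³
m(Zn) = 0.3052 × 7.14 = 2.179 g
n(Zn) = 2.179 / 65.38 = 0.03333 mol; n(e⁻) = 2 × 0.03333 = 0.06666 mol
Q = 0.06666 × 96500 = 6433 C
t = 6433 / 11.0 = 584.8 s = 9.75 min

9.75 min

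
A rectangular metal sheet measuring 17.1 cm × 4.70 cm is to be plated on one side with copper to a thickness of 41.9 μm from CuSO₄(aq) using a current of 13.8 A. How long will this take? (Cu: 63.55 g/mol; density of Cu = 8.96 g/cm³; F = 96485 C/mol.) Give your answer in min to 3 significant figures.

11.1 min

Plated area = 17.1 × 4.70 = 80.37 cm²
Volume = 80.37 × 41.9×10⁻⁴ cm = 0.3368 cm³
m(Cu) = 0.3368 × 8.96 = 3.018 g
n(Cu) = 3.018 / 63.55 = 0.04749 mol; n(e⁻) = 2 × 0.04749 = 0.09498 mol
Q = 0.09498 × 96485 = 9164 C
t = 9164 / 13.8 = 664.1 s = 11.1 min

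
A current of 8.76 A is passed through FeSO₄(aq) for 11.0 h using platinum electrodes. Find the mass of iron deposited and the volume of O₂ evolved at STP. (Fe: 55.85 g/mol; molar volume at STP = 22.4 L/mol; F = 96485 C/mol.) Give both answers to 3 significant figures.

100 g Fe; 20.1 L O₂

Q = 8.76 × 39600 = 3.469×10^5 C; n(e⁻) = 3.469×10^5 / 96485 = 3.595 mol
Cathode: Fe²⁺ + 2e⁻ → Fe → n(Fe) = 3.595/2 = 1.798 mol → 100 g
Anode: 2H₂O → O₂ + 4H⁺ + 4e⁻ → n(O₂) = 3.595/4 = 0.8988 mol → 20.1 L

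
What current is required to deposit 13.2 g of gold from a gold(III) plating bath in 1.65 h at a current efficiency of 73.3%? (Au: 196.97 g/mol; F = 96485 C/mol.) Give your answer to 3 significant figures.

n(Au) = 13.2 / 196.97 = 0.06702 mol
Au³⁺ + 3e⁻ → Au, so n(e⁻) = 3 × 0.06702 = 0.2011 mol
Q = 0.2011 × 96485 / 0.733 = 26470 C
I = Q / t = 26470 / 5940 s = 4.46 A

4.46 A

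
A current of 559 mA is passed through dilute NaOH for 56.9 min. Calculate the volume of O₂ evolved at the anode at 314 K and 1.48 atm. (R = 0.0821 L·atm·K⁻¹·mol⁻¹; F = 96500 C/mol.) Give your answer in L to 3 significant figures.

0.0861 L

Charge passed = 0.559 × 3414 = 1908 C
Moles of electrons = 1908 / 96500 = 0.01977 mol
2H₂O → O₂ + 4H⁺ + 4e⁻, so n(O₂) = 0.01977 / 4 = 0.004943 mol
V = nRT/P = 0.004943 × 0.0821 × 314 / 1.48 = 0.08610 L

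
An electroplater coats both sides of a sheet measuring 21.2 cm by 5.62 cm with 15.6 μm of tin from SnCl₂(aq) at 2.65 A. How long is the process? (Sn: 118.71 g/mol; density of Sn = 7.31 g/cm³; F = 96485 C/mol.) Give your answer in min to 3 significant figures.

27.8 min

Plated area = 2 × 21.2 × 5.62 = 238.3 cm²
Volume = 238.3 × 15.6×10⁻⁴ cm = 0.3717 cm³
m(Sn) = 0.3717 × 7.31 = 2.717 g
n(Sn) = 2.717 / 118.71 = 0.02289 mol; n(e⁻) = 2 × 0.02289 = 0.04578 mol
Q = 0.04578 × 96485 = 4417 C
t = 4417 / 2.65 = 1667 s = 27.8 min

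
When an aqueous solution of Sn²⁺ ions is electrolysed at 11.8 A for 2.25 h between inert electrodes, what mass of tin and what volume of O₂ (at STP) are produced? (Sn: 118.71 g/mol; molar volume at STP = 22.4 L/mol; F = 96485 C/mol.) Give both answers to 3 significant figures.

Q = 11.8 × 8100 = 95580 C; n(e⁻) = 95580 / 96485 = 0.9906 mol
Cathode: Sn²⁺ + 2e⁻ → Sn → n(Sn) = 0.9906/2 = 0.4953 mol → 58.8 g
Anode: 2H₂O → O₂ + 4H⁺ + 4e⁻ → n(O₂) = 0.9906/4 = 0.2477 mol → 5.55 L

58.8 g Sn; 5.55 L O₂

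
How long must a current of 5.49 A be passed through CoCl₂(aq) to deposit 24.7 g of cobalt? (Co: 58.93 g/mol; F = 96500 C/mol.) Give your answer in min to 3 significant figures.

246 min

n(Co) = 24.7 / 58.93 = 0.4191 mol
Co²⁺ + 2e⁻ → Co, so n(e⁻) = 2 × 0.4191 = 0.8382 mol
Q = 0.8382 × 96500 = 80890 C
t = Q / I = 80890 / 5.49 = 14730 s = 246 min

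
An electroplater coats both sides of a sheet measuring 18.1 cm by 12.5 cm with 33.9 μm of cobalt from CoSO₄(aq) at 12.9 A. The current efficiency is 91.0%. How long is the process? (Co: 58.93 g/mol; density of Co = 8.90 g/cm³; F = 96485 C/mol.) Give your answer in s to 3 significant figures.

Plated area = 2 × 18.1 × 12.5 = 452.5 cm²
Volume = 452.5 × 33.9×10⁻⁴ cm = 1.534 cm³
m(Co) = 1.534 × 8.90 = 13.65 g
n(Co) = 13.65 / 58.93 = 0.2316 mol; n(e⁻) = 2 × 0.2316 = 0.4632 mol
Q = 0.4632 × 96485 / 0.910 = 49110 C
t = 49110 / 12.9 = 3807 s

3810 s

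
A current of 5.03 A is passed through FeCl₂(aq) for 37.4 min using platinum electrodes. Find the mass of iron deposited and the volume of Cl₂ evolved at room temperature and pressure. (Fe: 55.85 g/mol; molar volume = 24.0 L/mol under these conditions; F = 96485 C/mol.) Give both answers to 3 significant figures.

3.27 g Fe; 1.40 L Cl₂

Q = 5.03 × 2244 = 11290 C; n(e⁻) = 11290 / 96485 = 0.1170 mol
Cathode: Fe²⁺ + 2e⁻ → Fe → n(Fe) = 0.1170/2 = 0.05850 mol → 3.27 g
Anode: 2Cl⁻ → Cl₂ + 2e⁻ → n(Cl₂) = 0.1170/2 = 0.05850 mol → 1.40 L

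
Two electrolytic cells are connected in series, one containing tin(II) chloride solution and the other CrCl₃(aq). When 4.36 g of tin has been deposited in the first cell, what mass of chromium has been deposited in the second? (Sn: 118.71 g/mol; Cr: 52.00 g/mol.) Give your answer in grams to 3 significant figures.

n(Sn) = 4.36 / 118.71 = 0.03673 mol
Sn²⁺ + 2e⁻ → Sn, so n(e⁻) = 2 × 0.03673 = 0.07346 mol
Same current for the same time ⇒ same n(e⁻) = 0.07346 mol in both cells.
Cr³⁺ + 3e⁻ → Cr, so n(Cr) = 0.07346 / 3 = 0.02449 mol
m(Cr) = 0.02449 × 52.00 = 1.27 g

1.27 g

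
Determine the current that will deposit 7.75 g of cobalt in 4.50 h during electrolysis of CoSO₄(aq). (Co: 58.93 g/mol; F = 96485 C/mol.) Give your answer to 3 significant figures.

1.57 A

n(Co) = 7.75 / 58.93 = 0.1315 mol
Co²⁺ + 2e⁻ → Co, so n(e⁻) = 2 × 0.1315 = 0.2630 mol
Q = 0.2630 × 96485 = 25380 C
I = Q / t = 25380 / 16200 s = 1.57 A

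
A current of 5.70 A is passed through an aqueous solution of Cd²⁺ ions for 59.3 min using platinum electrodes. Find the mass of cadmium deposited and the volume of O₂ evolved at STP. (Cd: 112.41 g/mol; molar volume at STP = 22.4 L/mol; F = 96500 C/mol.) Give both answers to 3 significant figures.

11.8 g Cd; 1.18 L O₂

Q = 5.70 × 3558 = 20280 C; n(e⁻) = 20280 / 96500 = 0.2102 mol
Cathode: Cd²⁺ + 2e⁻ → Cd → n(Cd) = 0.2102/2 = 0.1051 mol → 11.8 g
Anode: 2H₂O → O₂ + 4H⁺ + 4e⁻ → n(O₂) = 0.2102/4 = 0.05255 mol → 1.18 L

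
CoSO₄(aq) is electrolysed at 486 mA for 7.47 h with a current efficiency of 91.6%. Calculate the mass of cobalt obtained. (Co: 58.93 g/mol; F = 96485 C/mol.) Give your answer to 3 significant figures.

Q = 0.486 × 26892 = 13070 C
n(e⁻) = 13070 / 96485 = 0.1355 mol
Co²⁺ + 2e⁻ → Co, so theoretical m(Co) = 0.06775 × 58.93 = 3.993 g
Actual mass = 91.6% × 3.993 = 3.66 g

3.66 g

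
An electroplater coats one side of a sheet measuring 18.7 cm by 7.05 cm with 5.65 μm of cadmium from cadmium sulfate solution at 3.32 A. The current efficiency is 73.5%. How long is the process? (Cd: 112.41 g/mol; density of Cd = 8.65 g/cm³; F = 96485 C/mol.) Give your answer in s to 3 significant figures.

Plated area = 18.7 × 7.05 = 131.8 cm²
Volume = 131.8 × 5.65×10⁻⁴ cm = 0.07447 cm³
m(Cd) = 0.07447 × 8.65 = 0.6442 g
n(Cd) = 0.6442 / 112.41 = 0.005731 mol; n(e⁻) = 2 × 0.005731 = 0.01146 mol
Q = 0.01146 × 96485 / 0.735 = 1504 C
t = 1504 / 3.32 = 453.0 s

453 s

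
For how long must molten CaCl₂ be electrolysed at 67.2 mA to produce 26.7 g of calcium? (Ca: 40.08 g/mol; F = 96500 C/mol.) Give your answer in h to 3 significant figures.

n(Ca) = 26.7 / 40.08 = 0.6662 mol
Ca²⁺ + 2e⁻ → Ca, so n(e⁻) = 2 × 0.6662 = 1.332 mol
Q = 1.332 × 96500 = 1.285×10^5 C
t = Q / I = 1.285×10^5 / 0.0672 = 1.912×10^6 s = 531 h

531 h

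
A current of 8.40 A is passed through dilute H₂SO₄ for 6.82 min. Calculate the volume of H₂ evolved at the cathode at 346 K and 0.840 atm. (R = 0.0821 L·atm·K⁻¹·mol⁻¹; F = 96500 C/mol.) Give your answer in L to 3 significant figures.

Q = It = 8.40 × 409.2 = 3437 C
Moles of electrons = 3437 / 96500 = 0.03562 mol
2H⁺ + 2e⁻ → H₂, so n(H₂) = 0.03562 / 2 = 0.01781 mol
V = nRT/P = 0.01781 × 0.0821 × 346 / 0.840 = 0.6023 L

0.602 L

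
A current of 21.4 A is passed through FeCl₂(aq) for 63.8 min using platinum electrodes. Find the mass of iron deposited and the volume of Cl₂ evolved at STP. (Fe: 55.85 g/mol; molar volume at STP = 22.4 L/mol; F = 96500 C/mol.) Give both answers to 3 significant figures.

Q = 21.4 × 3828 = 81920 C; n(e⁻) = 81920 / 96500 = 0.8489 mol
Cathode: Fe²⁺ + 2e⁻ → Fe → n(Fe) = 0.8489/2 = 0.4245 mol → 23.7 g
Anode: 2Cl⁻ → Cl₂ + 2e⁻ → n(Cl₂) = 0.8489/2 = 0.4245 mol → 9.51 L

23.7 g Fe; 9.51 L Cl₂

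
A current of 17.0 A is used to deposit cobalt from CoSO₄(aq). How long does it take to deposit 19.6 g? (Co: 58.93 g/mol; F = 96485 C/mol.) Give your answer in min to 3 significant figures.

n(Co) = 19.6 / 58.93 = 0.3326 mol
Co²⁺ + 2e⁻ → Co, so n(e⁻) = 2 × 0.3326 = 0.6652 mol
Q = 0.6652 × 96485 = 64180 C
t = Q / I = 64180 / 17.0 = 3775 s = 62.9 min

62.9 min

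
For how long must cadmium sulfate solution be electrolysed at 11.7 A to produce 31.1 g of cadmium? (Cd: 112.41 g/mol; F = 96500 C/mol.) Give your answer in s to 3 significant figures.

n(Cd) = 31.1 / 112.41 = 0.2767 mol
Cd²⁺ + 2e⁻ → Cd, so n(e⁻) = 2 × 0.2767 = 0.5534 mol
Q = 0.5534 × 96500 = 53400 C
t = Q / I = 53400 / 11.7 = 4564 s

4560 s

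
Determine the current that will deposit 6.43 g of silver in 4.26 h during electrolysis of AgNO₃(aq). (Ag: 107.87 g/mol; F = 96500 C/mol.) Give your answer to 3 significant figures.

0.375 A

n(Ag) = 6.43 / 107.87 = 0.05961 mol
Ag⁺ + e⁻ → Ag, so n(e⁻) = 0.05961 mol
Q = 0.05961 × 96500 = 5752 C
I = Q / t = 5752 / 15336 s = 0.375 A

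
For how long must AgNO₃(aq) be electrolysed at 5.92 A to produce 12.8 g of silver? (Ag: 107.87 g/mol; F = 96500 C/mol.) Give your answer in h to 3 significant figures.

0.537 h

n(Ag) = 12.8 / 107.87 = 0.1187 mol
Ag⁺ + e⁻ → Ag, so n(e⁻) = 0.1187 mol
Q = 0.1187 × 96500 = 11450 C
t = Q / I = 11450 / 5.92 = 1934 s = 0.537 h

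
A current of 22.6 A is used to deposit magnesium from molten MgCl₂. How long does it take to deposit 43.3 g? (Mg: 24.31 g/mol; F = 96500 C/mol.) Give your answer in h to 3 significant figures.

n(Mg) = 43.3 / 24.31 = 1.781 mol
Mg²⁺ + 2e⁻ → Mg, so n(e⁻) = 2 × 1.781 = 3.562 mol
Q = 3.562 × 96500 = 3.437×10^5 C
t = Q / I = 3.437×10^5 / 22.6 = 15210 s = 4.23 h

4.23 h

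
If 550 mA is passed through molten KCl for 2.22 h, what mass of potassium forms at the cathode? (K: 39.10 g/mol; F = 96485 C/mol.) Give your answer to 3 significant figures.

Charge passed = 0.550 × 7992 = 4396 C
n(e⁻) = Q/F = 4396/96485 = 0.04556 mol
K⁺ + e⁻ → K, so n(K) = 0.04556 mol
m = 0.04556 × 39.10 = 1.78 g

1.78 g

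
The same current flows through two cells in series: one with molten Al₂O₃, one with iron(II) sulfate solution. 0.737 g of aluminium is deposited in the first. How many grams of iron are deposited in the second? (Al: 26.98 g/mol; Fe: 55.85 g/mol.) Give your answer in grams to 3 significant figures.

2.29 g

n(Al) = 0.737 / 26.98 = 0.02732 mol
Al³⁺ + 3e⁻ → Al, so n(e⁻) = 3 × 0.02732 = 0.08196 mol
The cells are in series, so the same charge (and hence the same n(e⁻) = 0.08196 mol) passes through both.
Fe²⁺ + 2e⁻ → Fe, so n(Fe) = 0.08196 / 2 = 0.04098 mol
m(Fe) = 0.04098 × 55.85 = 2.29 g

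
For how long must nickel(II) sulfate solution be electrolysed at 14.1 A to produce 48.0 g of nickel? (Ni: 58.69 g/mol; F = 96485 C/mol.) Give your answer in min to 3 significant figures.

187 min

n(Ni) = 48.0 / 58.69 = 0.8179 mol
Ni²⁺ + 2e⁻ → Ni, so n(e⁻) = 2 × 0.8179 = 1.636 mol
Q = 1.636 × 96485 = 1.578×10^5 C
t = Q / I = 1.578×10^5 / 14.1 = 11190 s = 187 min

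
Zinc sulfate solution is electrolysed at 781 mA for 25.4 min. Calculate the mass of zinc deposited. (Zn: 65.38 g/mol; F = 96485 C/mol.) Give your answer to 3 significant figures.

Q = 0.781 A × 1524 s = 1190 C
n(e⁻) = 1190 / 96485 = 0.01233 mol
Zn²⁺ + 2e⁻ → Zn, so n(Zn) = 0.01233 / 2 = 0.006165 mol
m = 0.006165 × 65.38 = 0.403 g

0.403 g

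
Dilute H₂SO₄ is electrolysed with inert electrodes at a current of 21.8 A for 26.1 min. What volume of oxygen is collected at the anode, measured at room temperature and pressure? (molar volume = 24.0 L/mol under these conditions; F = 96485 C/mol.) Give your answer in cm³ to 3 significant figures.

Charge passed = 21.8 × 1566 = 34140 C
n(e⁻) = 34140 / 96485 = 0.3538 mol
2H₂O → O₂ + 4H⁺ + 4e⁻, so n(O₂) = 0.3538 / 4 = 0.08845 mol
V = 0.08845 × 24.0 = 2.123 L
= 2120 cm³

2120 cm³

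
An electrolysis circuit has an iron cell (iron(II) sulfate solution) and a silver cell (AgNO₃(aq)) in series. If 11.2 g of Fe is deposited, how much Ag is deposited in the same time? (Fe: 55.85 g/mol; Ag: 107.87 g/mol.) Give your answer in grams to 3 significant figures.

43.3 g

n(Fe) = 11.2 / 55.85 = 0.2005 mol
Fe²⁺ + 2e⁻ → Fe, so n(e⁻) = 2 × 0.2005 = 0.4010 mol
The cells are in series, so the same charge (and hence the same n(e⁻) = 0.4010 mol) passes through both.
Ag⁺ + e⁻ → Ag, so n(Ag) = 0.4010 mol
m(Ag) = 0.4010 × 107.87 = 43.3 g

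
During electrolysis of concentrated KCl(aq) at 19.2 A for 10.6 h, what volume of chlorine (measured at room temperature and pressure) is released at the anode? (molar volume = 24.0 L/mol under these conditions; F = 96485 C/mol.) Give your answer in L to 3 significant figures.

91.1 L

Charge passed = 19.2 × 38160 = 7.327×10^5 C
n(e⁻) = 7.327×10^5 / 96485 = 7.594 mol
2Cl⁻ → Cl₂ + 2e⁻, so n(Cl₂) = 7.594 / 2 = 3.797 mol
V = 3.797 × 24.0 = 91.13 L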